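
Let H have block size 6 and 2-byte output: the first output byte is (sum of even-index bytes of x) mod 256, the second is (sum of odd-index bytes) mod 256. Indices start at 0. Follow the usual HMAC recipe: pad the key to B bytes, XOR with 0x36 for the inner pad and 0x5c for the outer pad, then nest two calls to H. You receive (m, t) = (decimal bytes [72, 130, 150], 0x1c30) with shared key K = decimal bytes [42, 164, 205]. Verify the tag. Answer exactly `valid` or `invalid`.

Key decimal bytes [42, 164, 205] = 2a a4 cd is 3 bytes ≤ B = 6; zero-pad to 6 bytes: K' = 2a a4 cd 00 00 00.
K' ⊕ ipad = 1c 92 fb 36 36 36; K' ⊕ opad = 76 f8 91 5c 5c 5c.
Inner hash: even-index sum = 555 mod 256 = 43; odd-index sum = 384 mod 256 = 128 → 2b 80.
Outer hash (recomputed tag): even-index sum = 398 mod 256 = 142; odd-index sum = 560 mod 256 = 48 → 8e 30.
Recomputed tag = 8e30; claimed = 1c30 → mismatch.

invalid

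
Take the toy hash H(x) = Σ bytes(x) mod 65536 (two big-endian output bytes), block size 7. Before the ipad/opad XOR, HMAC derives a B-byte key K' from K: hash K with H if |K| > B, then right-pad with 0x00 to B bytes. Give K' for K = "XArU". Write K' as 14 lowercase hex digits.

Key "XArU" = 58 41 72 55 is 4 bytes ≤ B = 7; zero-pad to 7 bytes: K' = 58 41 72 55 00 00 00.

58417255000000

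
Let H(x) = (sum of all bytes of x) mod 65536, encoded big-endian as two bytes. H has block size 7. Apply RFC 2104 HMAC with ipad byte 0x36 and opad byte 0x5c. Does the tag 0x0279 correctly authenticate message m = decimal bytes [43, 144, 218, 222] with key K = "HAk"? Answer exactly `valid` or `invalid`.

valid

Key "HAk" = 48 41 6b is 3 bytes ≤ B = 7; zero-pad to 7 bytes: K' = 48 41 6b 00 00 00 00.
K' ⊕ ipad = 7e 77 5d 36 36 36 36; K' ⊕ opad = 14 1d 37 5c 5c 5c 5c.
Inner hash: sum = 126+119+93+54+54+54+54+43+144+218+222 = 1181 → 04 9d.
Outer hash (recomputed tag): sum = 20+29+55+92+92+92+92+4+157 = 633 → 02 79.
Recomputed tag = 0279; claimed = 0279 → match.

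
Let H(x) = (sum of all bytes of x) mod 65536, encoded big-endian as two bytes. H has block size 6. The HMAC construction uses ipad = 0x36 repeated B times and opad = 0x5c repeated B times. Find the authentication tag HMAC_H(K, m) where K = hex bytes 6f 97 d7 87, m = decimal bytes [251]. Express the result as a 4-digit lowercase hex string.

0412

Key hex bytes 6f 97 d7 87 is 4 bytes ≤ B = 6; zero-pad to 6 bytes: K' = 6f 97 d7 87 00 00.
K' ⊕ ipad = 59 a1 e1 b1 36 36.  K' ⊕ opad = 33 cb 8b db 5c 5c.
Inner input = (K'⊕ipad) ∥ m = 59 a1 e1 b1 36 36 ∥ fb.
Inner hash: sum = 89+161+225+177+54+54+251 = 1011 → 03 f3.
Outer input = (K'⊕opad) ∥ inner = 33 cb 8b db 5c 5c ∥ 03 f3.
Outer hash (tag): sum = 51+203+139+219+92+92+3+243 = 1042 → 04 12.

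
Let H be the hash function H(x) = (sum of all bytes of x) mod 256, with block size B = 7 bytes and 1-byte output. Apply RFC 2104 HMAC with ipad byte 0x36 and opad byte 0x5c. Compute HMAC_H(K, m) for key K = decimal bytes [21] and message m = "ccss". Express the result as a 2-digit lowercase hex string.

84

Key decimal bytes [21] = 15 is 1 byte ≤ B = 7; zero-pad to 7 bytes: K' = 15 00 00 00 00 00 00.
K' ⊕ ipad = 23 36 36 36 36 36 36.  K' ⊕ opad = 49 5c 5c 5c 5c 5c 5c.
Inner input = (K'⊕ipad) ∥ m = 23 36 36 36 36 36 36 ∥ 63 63 73 73.
Inner hash: sum = 35+54+54+54+54+54+54+99+99+115+115 = 787; mod 256 = 19 → 13.
Outer input = (K'⊕opad) ∥ inner = 49 5c 5c 5c 5c 5c 5c ∥ 13.
Outer hash (tag): sum = 73+92+92+92+92+92+92+19 = 644; mod 256 = 132 → 84.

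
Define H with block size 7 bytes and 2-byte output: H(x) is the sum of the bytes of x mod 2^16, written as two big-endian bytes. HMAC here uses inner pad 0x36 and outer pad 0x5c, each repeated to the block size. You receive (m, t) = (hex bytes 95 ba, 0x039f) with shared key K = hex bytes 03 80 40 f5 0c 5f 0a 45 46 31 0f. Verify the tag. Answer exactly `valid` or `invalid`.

Key hex bytes 03 80 40 f5 0c 5f 0a 45 46 31 0f is 11 bytes > B = 7, so hash it first: H(key) = 02 f8, then zero-pad to 7 bytes: K' = 02 f8 00 00 00 00 00.
K' ⊕ ipad = 34 ce 36 36 36 36 36; K' ⊕ opad = 5e a4 5c 5c 5c 5c 5c.
Inner hash: sum = 52+206+54+54+54+54+54+149+186 = 863 → 03 5f.
Outer hash (recomputed tag): sum = 94+164+92+92+92+92+92+3+95 = 816 → 03 30.
Recomputed tag = 0330; claimed = 039f → mismatch.

invalid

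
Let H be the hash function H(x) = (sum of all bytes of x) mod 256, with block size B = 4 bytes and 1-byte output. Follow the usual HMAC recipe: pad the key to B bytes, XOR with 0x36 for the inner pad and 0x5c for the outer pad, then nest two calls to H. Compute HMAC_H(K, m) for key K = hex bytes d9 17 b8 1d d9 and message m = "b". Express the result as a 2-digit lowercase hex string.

82

Key hex bytes d9 17 b8 1d d9 is 5 bytes > B = 4, so hash it first: H(key) = 9e, then zero-pad to 4 bytes: K' = 9e 00 00 00.
K' ⊕ ipad = a8 36 36 36.  K' ⊕ opad = c2 5c 5c 5c.
Inner input = (K'⊕ipad) ∥ m = a8 36 36 36 ∥ 62.
Inner hash: sum = 168+54+54+54+98 = 428; mod 256 = 172 → ac.
Outer input = (K'⊕opad) ∥ inner = c2 5c 5c 5c ∥ ac.
Outer hash (tag): sum = 194+92+92+92+172 = 642; mod 256 = 130 → 82.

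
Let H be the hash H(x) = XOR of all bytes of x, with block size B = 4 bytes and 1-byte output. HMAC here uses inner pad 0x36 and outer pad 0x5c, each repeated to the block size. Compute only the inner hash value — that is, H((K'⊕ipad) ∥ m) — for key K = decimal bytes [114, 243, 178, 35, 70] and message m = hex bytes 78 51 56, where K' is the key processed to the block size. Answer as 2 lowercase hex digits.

Key decimal bytes [114, 243, 178, 35, 70] = 72 f3 b2 23 46 is 5 bytes > B = 4, so hash it first: H(key) = 56, then zero-pad to 4 bytes: K' = 56 00 00 00.
K' ⊕ ipad = 60 36 36 36.
Inner input = 60 36 36 36 ∥ 78 51 56.
Inner hash: XOR 60⊕36⊕36⊕36⊕78⊕51⊕56 = 29.

29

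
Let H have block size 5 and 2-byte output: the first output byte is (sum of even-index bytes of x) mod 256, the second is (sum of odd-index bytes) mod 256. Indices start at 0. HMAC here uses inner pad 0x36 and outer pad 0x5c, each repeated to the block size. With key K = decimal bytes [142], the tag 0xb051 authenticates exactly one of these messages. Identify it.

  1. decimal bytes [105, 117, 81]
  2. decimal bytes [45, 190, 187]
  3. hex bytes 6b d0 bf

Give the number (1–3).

1

Key decimal bytes [142] = 8e is 1 byte ≤ B = 5; zero-pad to 5 bytes: K' = 8e 00 00 00 00.
K' ⊕ ipad = b8 36 36 36 36; K' ⊕ opad = d2 5c 5c 5c 5c.
m1: inner = H(b8 36 36 36 36 69 75 51) = 99 26; tag = H(d2 5c 5c 5c 5c 99 26) = b051 ← matches
m2: inner = H(b8 36 36 36 36 2d be bb) = e2 54; tag = H(d2 5c 5c 5c 5c e2 54) = de9a
m3: inner = H(b8 36 36 36 36 6b d0 bf) = f4 96; tag = H(d2 5c 5c 5c 5c f4 96) = 20ac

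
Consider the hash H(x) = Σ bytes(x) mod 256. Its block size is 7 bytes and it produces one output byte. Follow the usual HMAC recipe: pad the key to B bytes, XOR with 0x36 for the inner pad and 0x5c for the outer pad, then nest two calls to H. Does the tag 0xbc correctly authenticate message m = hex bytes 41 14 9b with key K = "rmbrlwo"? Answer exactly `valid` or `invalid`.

invalid

Key "rmbrlwo" = 72 6d 62 72 6c 77 6f is exactly B = 7 bytes: K' = 72 6d 62 72 6c 77 6f.
K' ⊕ ipad = 44 5b 54 44 5a 41 59; K' ⊕ opad = 2e 31 3e 2e 30 2b 33.
Inner hash: sum = 68+91+84+68+90+65+89+65+20+155 = 795; mod 256 = 27 → 1b.
Outer hash (recomputed tag): sum = 46+49+62+46+48+43+51+27 = 372; mod 256 = 116 → 74.
Recomputed tag = 74; claimed = bc → mismatch.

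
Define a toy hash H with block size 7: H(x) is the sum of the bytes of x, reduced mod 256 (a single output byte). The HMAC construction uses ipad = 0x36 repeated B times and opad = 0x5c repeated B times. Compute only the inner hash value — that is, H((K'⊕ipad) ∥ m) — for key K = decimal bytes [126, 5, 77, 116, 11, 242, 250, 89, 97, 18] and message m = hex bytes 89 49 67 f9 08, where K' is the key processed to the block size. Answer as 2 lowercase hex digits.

af

Key decimal bytes [126, 5, 77, 116, 11, 242, 250, 89, 97, 18] = 7e 05 4d 74 0b f2 fa 59 61 12 is 10 bytes > B = 7, so hash it first: H(key) = 07, then zero-pad to 7 bytes: K' = 07 00 00 00 00 00 00.
K' ⊕ ipad = 31 36 36 36 36 36 36.
Inner input = 31 36 36 36 36 36 36 ∥ 89 49 67 f9 08.
Inner hash: sum = 49+54+54+54+54+54+54+137+73+103+249+8 = 943; mod 256 = 175 → af.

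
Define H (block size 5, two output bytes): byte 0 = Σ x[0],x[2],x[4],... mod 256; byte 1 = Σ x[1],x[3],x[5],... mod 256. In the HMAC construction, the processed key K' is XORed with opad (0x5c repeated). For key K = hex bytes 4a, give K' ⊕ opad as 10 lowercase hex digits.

165c5c5c5c

Key hex bytes 4a is 1 byte ≤ B = 5; zero-pad to 5 bytes: K' = 4a 00 00 00 00.
XOR each byte with 0x5c: 4a⊕5c=16, 00⊕5c=5c, 00⊕5c=5c, 00⊕5c=5c, 00⊕5c=5c.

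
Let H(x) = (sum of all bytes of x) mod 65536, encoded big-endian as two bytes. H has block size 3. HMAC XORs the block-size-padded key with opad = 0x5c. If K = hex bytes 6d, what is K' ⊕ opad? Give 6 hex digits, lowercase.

Key hex bytes 6d is 1 byte ≤ B = 3; zero-pad to 3 bytes: K' = 6d 00 00.
XOR each byte with 0x5c: 6d⊕5c=31, 00⊕5c=5c, 00⊕5c=5c.

315c5c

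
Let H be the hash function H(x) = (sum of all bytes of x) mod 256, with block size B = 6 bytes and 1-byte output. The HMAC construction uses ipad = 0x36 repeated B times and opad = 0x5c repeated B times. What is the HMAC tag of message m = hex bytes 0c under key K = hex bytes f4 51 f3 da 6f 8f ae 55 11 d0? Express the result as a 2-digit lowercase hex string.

Key hex bytes f4 51 f3 da 6f 8f ae 55 11 d0 is 10 bytes > B = 6, so hash it first: H(key) = f4, then zero-pad to 6 bytes: K' = f4 00 00 00 00 00.
K' ⊕ ipad = c2 36 36 36 36 36.  K' ⊕ opad = a8 5c 5c 5c 5c 5c.
Inner input = (K'⊕ipad) ∥ m = c2 36 36 36 36 36 ∥ 0c.
Inner hash: sum = 194+54+54+54+54+54+12 = 476; mod 256 = 220 → dc.
Outer input = (K'⊕opad) ∥ inner = a8 5c 5c 5c 5c 5c ∥ dc.
Outer hash (tag): sum = 168+92+92+92+92+92+220 = 848; mod 256 = 80 → 50.

50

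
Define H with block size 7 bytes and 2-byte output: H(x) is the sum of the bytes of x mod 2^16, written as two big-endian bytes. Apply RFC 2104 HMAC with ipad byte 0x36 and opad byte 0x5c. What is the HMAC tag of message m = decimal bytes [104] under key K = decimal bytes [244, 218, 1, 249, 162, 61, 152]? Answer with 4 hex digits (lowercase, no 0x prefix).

04c0

Key decimal bytes [244, 218, 1, 249, 162, 61, 152] = f4 da 01 f9 a2 3d 98 is exactly B = 7 bytes: K' = f4 da 01 f9 a2 3d 98.
K' ⊕ ipad = c2 ec 37 cf 94 0b ae.  K' ⊕ opad = a8 86 5d a5 fe 61 c4.
Inner input = (K'⊕ipad) ∥ m = c2 ec 37 cf 94 0b ae ∥ 68.
Inner hash: sum = 194+236+55+207+148+11+174+104 = 1129 → 04 69.
Outer input = (K'⊕opad) ∥ inner = a8 86 5d a5 fe 61 c4 ∥ 04 69.
Outer hash (tag): sum = 168+134+93+165+254+97+196+4+105 = 1216 → 04 c0.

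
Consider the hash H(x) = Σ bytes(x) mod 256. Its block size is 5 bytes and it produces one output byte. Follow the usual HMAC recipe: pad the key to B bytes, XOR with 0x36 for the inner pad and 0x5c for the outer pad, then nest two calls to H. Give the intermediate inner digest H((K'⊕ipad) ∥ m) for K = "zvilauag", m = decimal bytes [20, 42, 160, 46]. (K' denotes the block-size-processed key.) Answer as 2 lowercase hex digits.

39

Key "zvilauag" = 7a 76 69 6c 61 75 61 67 is 8 bytes > B = 5, so hash it first: H(key) = 63, then zero-pad to 5 bytes: K' = 63 00 00 00 00.
K' ⊕ ipad = 55 36 36 36 36.
Inner input = 55 36 36 36 36 ∥ 14 2a a0 2e.
Inner hash: sum = 85+54+54+54+54+20+42+160+46 = 569; mod 256 = 57 → 39.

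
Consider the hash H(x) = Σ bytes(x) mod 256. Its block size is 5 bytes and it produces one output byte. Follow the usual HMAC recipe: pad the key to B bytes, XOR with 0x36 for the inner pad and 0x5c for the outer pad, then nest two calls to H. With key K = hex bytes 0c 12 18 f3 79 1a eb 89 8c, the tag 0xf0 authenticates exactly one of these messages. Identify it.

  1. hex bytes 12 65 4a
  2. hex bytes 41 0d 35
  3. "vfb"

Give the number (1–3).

3

Key hex bytes 0c 12 18 f3 79 1a eb 89 8c is 9 bytes > B = 5, so hash it first: H(key) = bc, then zero-pad to 5 bytes: K' = bc 00 00 00 00.
K' ⊕ ipad = 8a 36 36 36 36; K' ⊕ opad = e0 5c 5c 5c 5c.
m1: inner = H(8a 36 36 36 36 12 65 4a) = 23; tag = H(e0 5c 5c 5c 5c 23) = 73
m2: inner = H(8a 36 36 36 36 41 0d 35) = e5; tag = H(e0 5c 5c 5c 5c e5) = 35
m3: inner = H(8a 36 36 36 36 76 66 62) = a0; tag = H(e0 5c 5c 5c 5c a0) = f0 ← matches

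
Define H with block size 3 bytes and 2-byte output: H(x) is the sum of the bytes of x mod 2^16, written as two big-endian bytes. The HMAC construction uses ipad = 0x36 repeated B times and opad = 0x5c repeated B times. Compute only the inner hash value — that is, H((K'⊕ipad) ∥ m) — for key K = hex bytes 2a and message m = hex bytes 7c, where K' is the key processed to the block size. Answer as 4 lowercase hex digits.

Key hex bytes 2a is 1 byte ≤ B = 3; zero-pad to 3 bytes: K' = 2a 00 00.
K' ⊕ ipad = 1c 36 36.
Inner input = 1c 36 36 ∥ 7c.
Inner hash: sum = 28+54+54+124 = 260 → 01 04.

0104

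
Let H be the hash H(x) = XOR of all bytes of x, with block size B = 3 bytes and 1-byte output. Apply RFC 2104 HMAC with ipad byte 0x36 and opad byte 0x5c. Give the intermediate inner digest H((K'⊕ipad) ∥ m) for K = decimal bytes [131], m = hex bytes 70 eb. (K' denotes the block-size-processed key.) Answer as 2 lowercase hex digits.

Key decimal bytes [131] = 83 is 1 byte ≤ B = 3; zero-pad to 3 bytes: K' = 83 00 00.
K' ⊕ ipad = b5 36 36.
Inner input = b5 36 36 ∥ 70 eb.
Inner hash: XOR b5⊕36⊕36⊕70⊕eb = 2e.

2e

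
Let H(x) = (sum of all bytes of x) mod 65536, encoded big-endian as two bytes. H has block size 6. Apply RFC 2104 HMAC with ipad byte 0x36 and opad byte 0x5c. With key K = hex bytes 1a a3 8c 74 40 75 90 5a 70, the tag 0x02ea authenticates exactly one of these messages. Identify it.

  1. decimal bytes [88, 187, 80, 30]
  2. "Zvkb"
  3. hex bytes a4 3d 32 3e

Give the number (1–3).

1

Key hex bytes 1a a3 8c 74 40 75 90 5a 70 is 9 bytes > B = 6, so hash it first: H(key) = 03 cc, then zero-pad to 6 bytes: K' = 03 cc 00 00 00 00.
K' ⊕ ipad = 35 fa 36 36 36 36; K' ⊕ opad = 5f 90 5c 5c 5c 5c.
m1: inner = H(35 fa 36 36 36 36 58 bb 50 1e) = 03 88; tag = H(5f 90 5c 5c 5c 5c 03 88) = 02ea ← matches
m2: inner = H(35 fa 36 36 36 36 5a 76 6b 62) = 03 a4; tag = H(5f 90 5c 5c 5c 5c 03 a4) = 0306
m3: inner = H(35 fa 36 36 36 36 a4 3d 32 3e) = 03 58; tag = H(5f 90 5c 5c 5c 5c 03 58) = 02ba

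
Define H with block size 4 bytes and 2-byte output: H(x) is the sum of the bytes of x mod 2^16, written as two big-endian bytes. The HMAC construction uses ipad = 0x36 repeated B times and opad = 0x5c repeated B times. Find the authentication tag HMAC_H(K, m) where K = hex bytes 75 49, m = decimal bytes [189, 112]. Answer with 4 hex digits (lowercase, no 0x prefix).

Key hex bytes 75 49 is 2 bytes ≤ B = 4; zero-pad to 4 bytes: K' = 75 49 00 00.
K' ⊕ ipad = 43 7f 36 36.  K' ⊕ opad = 29 15 5c 5c.
Inner input = (K'⊕ipad) ∥ m = 43 7f 36 36 ∥ bd 70.
Inner hash: sum = 67+127+54+54+189+112 = 603 → 02 5b.
Outer input = (K'⊕opad) ∥ inner = 29 15 5c 5c ∥ 02 5b.
Outer hash (tag): sum = 41+21+92+92+2+91 = 339 → 01 53.

0153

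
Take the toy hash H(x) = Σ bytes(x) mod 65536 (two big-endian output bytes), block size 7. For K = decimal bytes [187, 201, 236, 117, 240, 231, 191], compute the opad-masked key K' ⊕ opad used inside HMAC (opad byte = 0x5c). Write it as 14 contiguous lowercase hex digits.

e795b029acbbe3

Key decimal bytes [187, 201, 236, 117, 240, 231, 191] = bb c9 ec 75 f0 e7 bf is exactly B = 7 bytes: K' = bb c9 ec 75 f0 e7 bf.
XOR each byte with 0x5c: bb⊕5c=e7, c9⊕5c=95, ec⊕5c=b0, 75⊕5c=29, f0⊕5c=ac, e7⊕5c=bb, bf⊕5c=e3.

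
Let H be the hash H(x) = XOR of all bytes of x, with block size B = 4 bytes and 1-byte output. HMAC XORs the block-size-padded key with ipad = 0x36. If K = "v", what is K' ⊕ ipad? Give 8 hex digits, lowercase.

40363636

Key "v" = 76 is 1 byte ≤ B = 4; zero-pad to 4 bytes: K' = 76 00 00 00.
XOR each byte with 0x36: 76⊕36=40, 00⊕36=36, 00⊕36=36, 00⊕36=36.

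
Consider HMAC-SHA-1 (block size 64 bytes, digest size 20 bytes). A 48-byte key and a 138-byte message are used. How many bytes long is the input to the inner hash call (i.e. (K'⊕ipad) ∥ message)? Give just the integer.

Key is 48 ≤ 64 bytes, zero-padded: |K'| = 64.
Inner input = (K'⊕ipad) ∥ m → 64 + 138 = 202 bytes.

202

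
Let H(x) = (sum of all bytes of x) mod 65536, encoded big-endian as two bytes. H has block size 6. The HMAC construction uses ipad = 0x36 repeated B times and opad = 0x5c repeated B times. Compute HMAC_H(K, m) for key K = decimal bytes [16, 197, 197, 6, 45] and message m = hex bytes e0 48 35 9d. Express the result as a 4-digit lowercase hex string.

0330

Key decimal bytes [16, 197, 197, 6, 45] = 10 c5 c5 06 2d is 5 bytes ≤ B = 6; zero-pad to 6 bytes: K' = 10 c5 c5 06 2d 00.
K' ⊕ ipad = 26 f3 f3 30 1b 36.  K' ⊕ opad = 4c 99 99 5a 71 5c.
Inner input = (K'⊕ipad) ∥ m = 26 f3 f3 30 1b 36 ∥ e0 48 35 9d.
Inner hash: sum = 38+243+243+48+27+54+224+72+53+157 = 1159 → 04 87.
Outer input = (K'⊕opad) ∥ inner = 4c 99 99 5a 71 5c ∥ 04 87.
Outer hash (tag): sum = 76+153+153+90+113+92+4+135 = 816 → 03 30.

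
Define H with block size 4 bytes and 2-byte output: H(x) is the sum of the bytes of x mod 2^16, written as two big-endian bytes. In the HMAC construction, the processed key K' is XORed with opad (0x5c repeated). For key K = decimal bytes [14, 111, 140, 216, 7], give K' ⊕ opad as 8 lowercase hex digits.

Key decimal bytes [14, 111, 140, 216, 7] = 0e 6f 8c d8 07 is 5 bytes > B = 4, so hash it first: H(key) = 01 e8, then zero-pad to 4 bytes: K' = 01 e8 00 00.
XOR each byte with 0x5c: 01⊕5c=5d, e8⊕5c=b4, 00⊕5c=5c, 00⊕5c=5c.

5db45c5c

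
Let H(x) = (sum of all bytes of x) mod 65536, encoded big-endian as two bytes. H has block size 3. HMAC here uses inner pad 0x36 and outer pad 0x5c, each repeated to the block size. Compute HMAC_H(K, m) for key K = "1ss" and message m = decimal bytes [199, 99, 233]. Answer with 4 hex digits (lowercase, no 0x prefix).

0171

Key "1ss" = 31 73 73 is exactly B = 3 bytes: K' = 31 73 73.
K' ⊕ ipad = 07 45 45.  K' ⊕ opad = 6d 2f 2f.
Inner input = (K'⊕ipad) ∥ m = 07 45 45 ∥ c7 63 e9.
Inner hash: sum = 7+69+69+199+99+233 = 676 → 02 a4.
Outer input = (K'⊕opad) ∥ inner = 6d 2f 2f ∥ 02 a4.
Outer hash (tag): sum = 109+47+47+2+164 = 369 → 01 71.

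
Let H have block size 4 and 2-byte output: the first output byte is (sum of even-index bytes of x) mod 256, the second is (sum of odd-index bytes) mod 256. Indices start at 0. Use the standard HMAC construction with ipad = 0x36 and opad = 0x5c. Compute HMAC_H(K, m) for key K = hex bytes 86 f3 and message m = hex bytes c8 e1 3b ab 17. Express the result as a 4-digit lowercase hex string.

Key hex bytes 86 f3 is 2 bytes ≤ B = 4; zero-pad to 4 bytes: K' = 86 f3 00 00.
K' ⊕ ipad = b0 c5 36 36.  K' ⊕ opad = da af 5c 5c.
Inner input = (K'⊕ipad) ∥ m = b0 c5 36 36 ∥ c8 e1 3b ab 17.
Inner hash: even-index sum = 512 mod 256 = 0; odd-index sum = 647 mod 256 = 135 → 00 87.
Outer input = (K'⊕opad) ∥ inner = da af 5c 5c ∥ 00 87.
Outer hash (tag): even-index sum = 310 mod 256 = 54; odd-index sum = 402 mod 256 = 146 → 36 92.

3692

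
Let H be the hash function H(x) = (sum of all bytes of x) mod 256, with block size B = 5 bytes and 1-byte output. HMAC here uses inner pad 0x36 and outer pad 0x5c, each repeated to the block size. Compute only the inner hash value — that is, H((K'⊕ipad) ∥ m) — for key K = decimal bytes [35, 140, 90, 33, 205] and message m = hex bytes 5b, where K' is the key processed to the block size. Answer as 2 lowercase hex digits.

a8

Key decimal bytes [35, 140, 90, 33, 205] = 23 8c 5a 21 cd is exactly B = 5 bytes: K' = 23 8c 5a 21 cd.
K' ⊕ ipad = 15 ba 6c 17 fb.
Inner input = 15 ba 6c 17 fb ∥ 5b.
Inner hash: sum = 21+186+108+23+251+91 = 680; mod 256 = 168 → a8.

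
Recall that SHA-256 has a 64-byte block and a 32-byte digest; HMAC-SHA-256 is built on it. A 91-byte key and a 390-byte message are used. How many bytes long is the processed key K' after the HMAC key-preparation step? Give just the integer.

Key is 91 > 64 bytes, so it is hashed to 32 bytes then zero-padded to 64: |K'| = 64.

64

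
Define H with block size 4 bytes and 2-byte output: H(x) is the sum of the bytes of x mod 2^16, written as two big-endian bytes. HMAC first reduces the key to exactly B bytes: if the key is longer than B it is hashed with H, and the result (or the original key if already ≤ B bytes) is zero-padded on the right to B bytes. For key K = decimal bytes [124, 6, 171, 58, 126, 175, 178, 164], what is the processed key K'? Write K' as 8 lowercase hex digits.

03ea0000

|K| = 8 > B = 4, so first hash the key.
H(K): sum = 124+6+171+58+126+175+178+164 = 1002 → 03 ea.
Zero-pad H(K) = 03 ea to 4 bytes: K' = 03 ea 00 00.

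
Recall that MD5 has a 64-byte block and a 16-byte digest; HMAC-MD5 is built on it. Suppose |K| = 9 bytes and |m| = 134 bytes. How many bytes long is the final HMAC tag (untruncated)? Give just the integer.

16

The tag is one MD5 digest: 16 bytes.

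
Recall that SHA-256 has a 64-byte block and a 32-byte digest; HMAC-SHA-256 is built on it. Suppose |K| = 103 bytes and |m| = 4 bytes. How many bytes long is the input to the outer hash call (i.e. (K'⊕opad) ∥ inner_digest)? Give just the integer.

96

Key is 103 > 64 bytes, so it is hashed to 32 bytes then zero-padded to 64: |K'| = 64.
Outer input = (K'⊕opad) ∥ H(inner) → 64 + 32 = 96 bytes.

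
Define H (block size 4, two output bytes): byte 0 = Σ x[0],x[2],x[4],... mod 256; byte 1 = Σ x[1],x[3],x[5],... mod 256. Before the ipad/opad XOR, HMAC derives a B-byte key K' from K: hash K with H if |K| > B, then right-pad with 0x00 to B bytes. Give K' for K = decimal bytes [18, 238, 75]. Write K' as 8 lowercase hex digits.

12ee4b00

Key decimal bytes [18, 238, 75] = 12 ee 4b is 3 bytes ≤ B = 4; zero-pad to 4 bytes: K' = 12 ee 4b 00.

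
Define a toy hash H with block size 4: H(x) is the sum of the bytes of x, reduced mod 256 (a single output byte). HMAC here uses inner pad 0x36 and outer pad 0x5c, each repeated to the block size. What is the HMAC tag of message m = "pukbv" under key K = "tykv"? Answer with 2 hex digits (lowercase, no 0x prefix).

Key "tykv" = 74 79 6b 76 is exactly B = 4 bytes: K' = 74 79 6b 76.
K' ⊕ ipad = 42 4f 5d 40.  K' ⊕ opad = 28 25 37 2a.
Inner input = (K'⊕ipad) ∥ m = 42 4f 5d 40 ∥ 70 75 6b 62 76.
Inner hash: sum = 66+79+93+64+112+117+107+98+118 = 854; mod 256 = 86 → 56.
Outer input = (K'⊕opad) ∥ inner = 28 25 37 2a ∥ 56.
Outer hash (tag): sum = 40+37+55+42+86 = 260; mod 256 = 4 → 04.

04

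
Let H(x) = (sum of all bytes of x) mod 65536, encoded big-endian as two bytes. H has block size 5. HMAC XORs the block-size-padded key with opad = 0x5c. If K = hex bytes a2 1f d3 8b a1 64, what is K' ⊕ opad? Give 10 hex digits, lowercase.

5f785c5c5c

Key hex bytes a2 1f d3 8b a1 64 is 6 bytes > B = 5, so hash it first: H(key) = 03 24, then zero-pad to 5 bytes: K' = 03 24 00 00 00.
XOR each byte with 0x5c: 03⊕5c=5f, 24⊕5c=78, 00⊕5c=5c, 00⊕5c=5c, 00⊕5c=5c.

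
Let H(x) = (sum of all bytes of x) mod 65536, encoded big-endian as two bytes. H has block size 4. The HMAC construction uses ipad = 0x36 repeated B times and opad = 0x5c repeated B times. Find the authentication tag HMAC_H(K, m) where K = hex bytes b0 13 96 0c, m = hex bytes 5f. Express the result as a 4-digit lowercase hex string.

033a

Key hex bytes b0 13 96 0c is exactly B = 4 bytes: K' = b0 13 96 0c.
K' ⊕ ipad = 86 25 a0 3a.  K' ⊕ opad = ec 4f ca 50.
Inner input = (K'⊕ipad) ∥ m = 86 25 a0 3a ∥ 5f.
Inner hash: sum = 134+37+160+58+95 = 484 → 01 e4.
Outer input = (K'⊕opad) ∥ inner = ec 4f ca 50 ∥ 01 e4.
Outer hash (tag): sum = 236+79+202+80+1+228 = 826 → 03 3a.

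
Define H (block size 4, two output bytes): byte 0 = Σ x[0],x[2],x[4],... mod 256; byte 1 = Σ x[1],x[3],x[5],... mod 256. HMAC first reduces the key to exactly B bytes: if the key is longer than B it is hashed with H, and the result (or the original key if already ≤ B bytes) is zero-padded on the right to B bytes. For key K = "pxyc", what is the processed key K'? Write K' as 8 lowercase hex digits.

Key "pxyc" = 70 78 79 63 is exactly B = 4 bytes: K' = 70 78 79 63.

70787963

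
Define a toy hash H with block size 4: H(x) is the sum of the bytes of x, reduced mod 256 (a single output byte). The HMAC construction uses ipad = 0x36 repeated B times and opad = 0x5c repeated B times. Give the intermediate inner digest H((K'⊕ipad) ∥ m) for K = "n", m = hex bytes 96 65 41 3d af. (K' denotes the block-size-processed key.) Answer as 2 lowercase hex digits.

22

Key "n" = 6e is 1 byte ≤ B = 4; zero-pad to 4 bytes: K' = 6e 00 00 00.
K' ⊕ ipad = 58 36 36 36.
Inner input = 58 36 36 36 ∥ 96 65 41 3d af.
Inner hash: sum = 88+54+54+54+150+101+65+61+175 = 802; mod 256 = 34 → 22.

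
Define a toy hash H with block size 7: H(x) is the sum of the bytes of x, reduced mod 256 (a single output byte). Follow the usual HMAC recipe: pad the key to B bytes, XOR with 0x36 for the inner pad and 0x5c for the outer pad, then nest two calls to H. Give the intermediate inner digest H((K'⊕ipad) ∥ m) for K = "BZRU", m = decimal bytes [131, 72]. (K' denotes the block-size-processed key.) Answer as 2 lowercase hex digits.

Key "BZRU" = 42 5a 52 55 is 4 bytes ≤ B = 7; zero-pad to 7 bytes: K' = 42 5a 52 55 00 00 00.
K' ⊕ ipad = 74 6c 64 63 36 36 36.
Inner input = 74 6c 64 63 36 36 36 ∥ 83 48.
Inner hash: sum = 116+108+100+99+54+54+54+131+72 = 788; mod 256 = 20 → 14.

14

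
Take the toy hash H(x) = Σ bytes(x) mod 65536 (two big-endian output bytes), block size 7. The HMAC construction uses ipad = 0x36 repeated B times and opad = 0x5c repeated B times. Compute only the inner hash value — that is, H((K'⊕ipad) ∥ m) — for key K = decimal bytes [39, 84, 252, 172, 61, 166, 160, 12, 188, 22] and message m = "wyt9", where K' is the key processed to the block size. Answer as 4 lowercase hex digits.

Key decimal bytes [39, 84, 252, 172, 61, 166, 160, 12, 188, 22] = 27 54 fc ac 3d a6 a0 0c bc 16 is 10 bytes > B = 7, so hash it first: H(key) = 04 84, then zero-pad to 7 bytes: K' = 04 84 00 00 00 00 00.
K' ⊕ ipad = 32 b2 36 36 36 36 36.
Inner input = 32 b2 36 36 36 36 36 ∥ 77 79 74 39.
Inner hash: sum = 50+178+54+54+54+54+54+119+121+116+57 = 911 → 03 8f.

038f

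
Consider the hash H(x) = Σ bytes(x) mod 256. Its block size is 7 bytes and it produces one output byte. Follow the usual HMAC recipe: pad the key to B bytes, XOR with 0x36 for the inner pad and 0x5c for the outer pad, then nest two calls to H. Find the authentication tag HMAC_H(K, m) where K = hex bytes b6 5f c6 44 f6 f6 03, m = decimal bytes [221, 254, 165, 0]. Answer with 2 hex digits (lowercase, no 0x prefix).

Key hex bytes b6 5f c6 44 f6 f6 03 is exactly B = 7 bytes: K' = b6 5f c6 44 f6 f6 03.
K' ⊕ ipad = 80 69 f0 72 c0 c0 35.  K' ⊕ opad = ea 03 9a 18 aa aa 5f.
Inner input = (K'⊕ipad) ∥ m = 80 69 f0 72 c0 c0 35 ∥ dd fe a5 00.
Inner hash: sum = 128+105+240+114+192+192+53+221+254+165+0 = 1664; mod 256 = 128 → 80.
Outer input = (K'⊕opad) ∥ inner = ea 03 9a 18 aa aa 5f ∥ 80.
Outer hash (tag): sum = 234+3+154+24+170+170+95+128 = 978; mod 256 = 210 → d2.

d2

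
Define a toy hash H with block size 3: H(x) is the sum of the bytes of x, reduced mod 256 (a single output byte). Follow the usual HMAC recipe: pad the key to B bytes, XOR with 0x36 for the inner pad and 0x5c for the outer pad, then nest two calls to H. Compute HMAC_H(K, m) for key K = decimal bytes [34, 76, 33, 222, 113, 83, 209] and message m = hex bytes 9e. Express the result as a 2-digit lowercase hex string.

54

Key decimal bytes [34, 76, 33, 222, 113, 83, 209] = 22 4c 21 de 71 53 d1 is 7 bytes > B = 3, so hash it first: H(key) = 02, then zero-pad to 3 bytes: K' = 02 00 00.
K' ⊕ ipad = 34 36 36.  K' ⊕ opad = 5e 5c 5c.
Inner input = (K'⊕ipad) ∥ m = 34 36 36 ∥ 9e.
Inner hash: sum = 52+54+54+158 = 318; mod 256 = 62 → 3e.
Outer input = (K'⊕opad) ∥ inner = 5e 5c 5c ∥ 3e.
Outer hash (tag): sum = 94+92+92+62 = 340; mod 256 = 84 → 54.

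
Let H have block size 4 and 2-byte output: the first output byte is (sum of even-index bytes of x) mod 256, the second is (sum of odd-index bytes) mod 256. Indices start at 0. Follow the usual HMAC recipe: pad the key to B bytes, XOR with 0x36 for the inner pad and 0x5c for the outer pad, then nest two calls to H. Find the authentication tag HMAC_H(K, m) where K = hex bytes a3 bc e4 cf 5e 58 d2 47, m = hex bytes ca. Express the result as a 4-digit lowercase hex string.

c824

Key hex bytes a3 bc e4 cf 5e 58 d2 47 is 8 bytes > B = 4, so hash it first: H(key) = b7 2a, then zero-pad to 4 bytes: K' = b7 2a 00 00.
K' ⊕ ipad = 81 1c 36 36.  K' ⊕ opad = eb 76 5c 5c.
Inner input = (K'⊕ipad) ∥ m = 81 1c 36 36 ∥ ca.
Inner hash: even-index sum = 385 mod 256 = 129; odd-index sum = 82 mod 256 = 82 → 81 52.
Outer input = (K'⊕opad) ∥ inner = eb 76 5c 5c ∥ 81 52.
Outer hash (tag): even-index sum = 456 mod 256 = 200; odd-index sum = 292 mod 256 = 36 → c8 24.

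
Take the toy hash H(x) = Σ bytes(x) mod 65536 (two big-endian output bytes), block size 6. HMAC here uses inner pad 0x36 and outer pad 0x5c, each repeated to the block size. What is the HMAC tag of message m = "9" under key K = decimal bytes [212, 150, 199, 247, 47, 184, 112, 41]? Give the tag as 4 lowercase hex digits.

Key decimal bytes [212, 150, 199, 247, 47, 184, 112, 41] = d4 96 c7 f7 2f b8 70 29 is 8 bytes > B = 6, so hash it first: H(key) = 04 a8, then zero-pad to 6 bytes: K' = 04 a8 00 00 00 00.
K' ⊕ ipad = 32 9e 36 36 36 36.  K' ⊕ opad = 58 f4 5c 5c 5c 5c.
Inner input = (K'⊕ipad) ∥ m = 32 9e 36 36 36 36 ∥ 39.
Inner hash: sum = 50+158+54+54+54+54+57 = 481 → 01 e1.
Outer input = (K'⊕opad) ∥ inner = 58 f4 5c 5c 5c 5c ∥ 01 e1.
Outer hash (tag): sum = 88+244+92+92+92+92+1+225 = 926 → 03 9e.

039e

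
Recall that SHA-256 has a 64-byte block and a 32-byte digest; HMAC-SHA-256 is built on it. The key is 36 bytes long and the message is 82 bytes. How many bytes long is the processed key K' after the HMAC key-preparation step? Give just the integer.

Key is 36 ≤ 64 bytes, zero-padded: |K'| = 64.

64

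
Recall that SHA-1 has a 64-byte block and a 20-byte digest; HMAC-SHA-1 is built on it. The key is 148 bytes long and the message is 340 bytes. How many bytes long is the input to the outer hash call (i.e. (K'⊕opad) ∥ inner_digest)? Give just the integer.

Key is 148 > 64 bytes, so it is hashed to 20 bytes then zero-padded to 64: |K'| = 64.
Outer input = (K'⊕opad) ∥ H(inner) → 64 + 20 = 84 bytes.

84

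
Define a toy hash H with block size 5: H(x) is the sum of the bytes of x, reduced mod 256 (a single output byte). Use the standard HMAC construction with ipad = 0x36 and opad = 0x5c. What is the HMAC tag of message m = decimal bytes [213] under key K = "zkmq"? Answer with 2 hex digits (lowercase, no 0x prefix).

6d

Key "zkmq" = 7a 6b 6d 71 is 4 bytes ≤ B = 5; zero-pad to 5 bytes: K' = 7a 6b 6d 71 00.
K' ⊕ ipad = 4c 5d 5b 47 36.  K' ⊕ opad = 26 37 31 2d 5c.
Inner input = (K'⊕ipad) ∥ m = 4c 5d 5b 47 36 ∥ d5.
Inner hash: sum = 76+93+91+71+54+213 = 598; mod 256 = 86 → 56.
Outer input = (K'⊕opad) ∥ inner = 26 37 31 2d 5c ∥ 56.
Outer hash (tag): sum = 38+55+49+45+92+86 = 365; mod 256 = 109 → 6d.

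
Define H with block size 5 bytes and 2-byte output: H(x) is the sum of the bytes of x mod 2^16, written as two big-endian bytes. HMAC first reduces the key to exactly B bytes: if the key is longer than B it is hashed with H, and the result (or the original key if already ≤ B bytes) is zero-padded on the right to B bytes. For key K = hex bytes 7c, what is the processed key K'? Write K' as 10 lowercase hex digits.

7c00000000

Key hex bytes 7c is 1 byte ≤ B = 5; zero-pad to 5 bytes: K' = 7c 00 00 00 00.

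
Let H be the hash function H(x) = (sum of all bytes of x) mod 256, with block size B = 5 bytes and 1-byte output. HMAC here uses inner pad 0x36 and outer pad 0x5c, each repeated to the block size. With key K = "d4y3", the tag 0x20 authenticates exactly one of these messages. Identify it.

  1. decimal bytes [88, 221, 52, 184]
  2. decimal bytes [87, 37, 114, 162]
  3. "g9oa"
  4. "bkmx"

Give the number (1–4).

Key "d4y3" = 64 34 79 33 is 4 bytes ≤ B = 5; zero-pad to 5 bytes: K' = 64 34 79 33 00.
K' ⊕ ipad = 52 02 4f 05 36; K' ⊕ opad = 38 68 25 6f 5c.
m1: inner = H(52 02 4f 05 36 58 dd 34 b8) = ff; tag = H(38 68 25 6f 5c ff) = 8f
m2: inner = H(52 02 4f 05 36 57 25 72 a2) = 6e; tag = H(38 68 25 6f 5c 6e) = fe
m3: inner = H(52 02 4f 05 36 67 39 6f 61) = 4e; tag = H(38 68 25 6f 5c 4e) = de
m4: inner = H(52 02 4f 05 36 62 6b 6d 78) = 90; tag = H(38 68 25 6f 5c 90) = 20 ← matches

4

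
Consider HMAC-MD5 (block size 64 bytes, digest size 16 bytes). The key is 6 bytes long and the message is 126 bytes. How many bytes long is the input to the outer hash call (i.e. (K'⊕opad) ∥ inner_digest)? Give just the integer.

80

Key is 6 ≤ 64 bytes, zero-padded: |K'| = 64.
Outer input = (K'⊕opad) ∥ H(inner) → 64 + 16 = 80 bytes.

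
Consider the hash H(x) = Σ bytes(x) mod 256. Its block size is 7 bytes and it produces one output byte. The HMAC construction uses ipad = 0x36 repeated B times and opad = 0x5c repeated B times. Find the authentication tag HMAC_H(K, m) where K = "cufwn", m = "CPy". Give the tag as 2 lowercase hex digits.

b0

Key "cufwn" = 63 75 66 77 6e is 5 bytes ≤ B = 7; zero-pad to 7 bytes: K' = 63 75 66 77 6e 00 00.
K' ⊕ ipad = 55 43 50 41 58 36 36.  K' ⊕ opad = 3f 29 3a 2b 32 5c 5c.
Inner input = (K'⊕ipad) ∥ m = 55 43 50 41 58 36 36 ∥ 43 50 79.
Inner hash: sum = 85+67+80+65+88+54+54+67+80+121 = 761; mod 256 = 249 → f9.
Outer input = (K'⊕opad) ∥ inner = 3f 29 3a 2b 32 5c 5c ∥ f9.
Outer hash (tag): sum = 63+41+58+43+50+92+92+249 = 688; mod 256 = 176 → b0.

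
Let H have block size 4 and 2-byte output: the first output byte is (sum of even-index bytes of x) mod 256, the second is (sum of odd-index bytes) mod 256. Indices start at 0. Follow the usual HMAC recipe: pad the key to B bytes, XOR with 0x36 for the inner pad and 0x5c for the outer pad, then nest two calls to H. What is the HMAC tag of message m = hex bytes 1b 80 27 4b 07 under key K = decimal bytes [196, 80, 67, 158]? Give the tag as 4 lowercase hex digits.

67a7

Key decimal bytes [196, 80, 67, 158] = c4 50 43 9e is exactly B = 4 bytes: K' = c4 50 43 9e.
K' ⊕ ipad = f2 66 75 a8.  K' ⊕ opad = 98 0c 1f c2.
Inner input = (K'⊕ipad) ∥ m = f2 66 75 a8 ∥ 1b 80 27 4b 07.
Inner hash: even-index sum = 432 mod 256 = 176; odd-index sum = 473 mod 256 = 217 → b0 d9.
Outer input = (K'⊕opad) ∥ inner = 98 0c 1f c2 ∥ b0 d9.
Outer hash (tag): even-index sum = 359 mod 256 = 103; odd-index sum = 423 mod 256 = 167 → 67 a7.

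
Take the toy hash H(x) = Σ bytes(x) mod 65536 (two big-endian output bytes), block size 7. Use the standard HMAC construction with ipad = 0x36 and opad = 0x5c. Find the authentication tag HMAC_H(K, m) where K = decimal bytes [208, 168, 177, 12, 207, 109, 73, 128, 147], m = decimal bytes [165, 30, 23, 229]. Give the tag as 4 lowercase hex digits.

Key decimal bytes [208, 168, 177, 12, 207, 109, 73, 128, 147] = d0 a8 b1 0c cf 6d 49 80 93 is 9 bytes > B = 7, so hash it first: H(key) = 04 cd, then zero-pad to 7 bytes: K' = 04 cd 00 00 00 00 00.
K' ⊕ ipad = 32 fb 36 36 36 36 36.  K' ⊕ opad = 58 91 5c 5c 5c 5c 5c.
Inner input = (K'⊕ipad) ∥ m = 32 fb 36 36 36 36 36 ∥ a5 1e 17 e5.
Inner hash: sum = 50+251+54+54+54+54+54+165+30+23+229 = 1018 → 03 fa.
Outer input = (K'⊕opad) ∥ inner = 58 91 5c 5c 5c 5c 5c ∥ 03 fa.
Outer hash (tag): sum = 88+145+92+92+92+92+92+3+250 = 946 → 03 b2.

03b2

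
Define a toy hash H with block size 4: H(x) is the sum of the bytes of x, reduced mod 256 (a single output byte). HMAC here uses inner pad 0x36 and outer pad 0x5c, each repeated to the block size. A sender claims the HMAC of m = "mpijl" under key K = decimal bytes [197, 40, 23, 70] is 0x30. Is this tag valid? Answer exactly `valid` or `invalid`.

valid

Key decimal bytes [197, 40, 23, 70] = c5 28 17 46 is exactly B = 4 bytes: K' = c5 28 17 46.
K' ⊕ ipad = f3 1e 21 70; K' ⊕ opad = 99 74 4b 1a.
Inner hash: sum = 243+30+33+112+109+112+105+106+108 = 958; mod 256 = 190 → be.
Outer hash (recomputed tag): sum = 153+116+75+26+190 = 560; mod 256 = 48 → 30.
Recomputed tag = 30; claimed = 30 → match.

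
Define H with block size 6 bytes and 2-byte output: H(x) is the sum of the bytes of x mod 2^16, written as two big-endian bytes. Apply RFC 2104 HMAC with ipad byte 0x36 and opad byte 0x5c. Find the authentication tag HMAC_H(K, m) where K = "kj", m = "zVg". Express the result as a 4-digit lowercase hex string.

02a7

Key "kj" = 6b 6a is 2 bytes ≤ B = 6; zero-pad to 6 bytes: K' = 6b 6a 00 00 00 00.
K' ⊕ ipad = 5d 5c 36 36 36 36.  K' ⊕ opad = 37 36 5c 5c 5c 5c.
Inner input = (K'⊕ipad) ∥ m = 5d 5c 36 36 36 36 ∥ 7a 56 67.
Inner hash: sum = 93+92+54+54+54+54+122+86+103 = 712 → 02 c8.
Outer input = (K'⊕opad) ∥ inner = 37 36 5c 5c 5c 5c ∥ 02 c8.
Outer hash (tag): sum = 55+54+92+92+92+92+2+200 = 679 → 02 a7.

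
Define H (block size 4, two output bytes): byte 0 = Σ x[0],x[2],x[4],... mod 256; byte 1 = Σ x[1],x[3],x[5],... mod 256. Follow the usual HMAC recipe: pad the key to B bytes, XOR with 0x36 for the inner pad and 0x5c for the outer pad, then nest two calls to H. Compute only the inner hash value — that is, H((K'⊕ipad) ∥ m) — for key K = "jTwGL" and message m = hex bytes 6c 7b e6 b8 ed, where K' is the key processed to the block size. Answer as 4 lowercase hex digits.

Key "jTwGL" = 6a 54 77 47 4c is 5 bytes > B = 4, so hash it first: H(key) = 2d 9b, then zero-pad to 4 bytes: K' = 2d 9b 00 00.
K' ⊕ ipad = 1b ad 36 36.
Inner input = 1b ad 36 36 ∥ 6c 7b e6 b8 ed.
Inner hash: even-index sum = 656 mod 256 = 144; odd-index sum = 534 mod 256 = 22 → 90 16.

9016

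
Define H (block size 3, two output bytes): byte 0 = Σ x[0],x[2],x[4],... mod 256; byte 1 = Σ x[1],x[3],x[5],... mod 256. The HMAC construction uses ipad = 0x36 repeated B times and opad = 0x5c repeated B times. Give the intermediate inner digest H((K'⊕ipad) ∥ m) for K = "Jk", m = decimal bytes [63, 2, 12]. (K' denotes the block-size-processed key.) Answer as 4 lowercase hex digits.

b4a8

Key "Jk" = 4a 6b is 2 bytes ≤ B = 3; zero-pad to 3 bytes: K' = 4a 6b 00.
K' ⊕ ipad = 7c 5d 36.
Inner input = 7c 5d 36 ∥ 3f 02 0c.
Inner hash: even-index sum = 180 mod 256 = 180; odd-index sum = 168 mod 256 = 168 → b4 a8.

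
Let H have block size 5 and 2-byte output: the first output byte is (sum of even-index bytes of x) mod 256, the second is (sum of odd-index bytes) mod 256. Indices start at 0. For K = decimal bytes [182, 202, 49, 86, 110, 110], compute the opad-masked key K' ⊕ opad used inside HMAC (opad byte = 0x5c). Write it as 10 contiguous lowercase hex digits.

09d25c5c5c

Key decimal bytes [182, 202, 49, 86, 110, 110] = b6 ca 31 56 6e 6e is 6 bytes > B = 5, so hash it first: H(key) = 55 8e, then zero-pad to 5 bytes: K' = 55 8e 00 00 00.
XOR each byte with 0x5c: 55⊕5c=09, 8e⊕5c=d2, 00⊕5c=5c, 00⊕5c=5c, 00⊕5c=5c.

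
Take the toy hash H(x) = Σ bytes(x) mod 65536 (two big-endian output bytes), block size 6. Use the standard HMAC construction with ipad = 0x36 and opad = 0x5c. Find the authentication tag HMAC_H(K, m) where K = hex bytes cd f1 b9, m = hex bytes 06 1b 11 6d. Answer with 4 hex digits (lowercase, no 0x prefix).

03cc

Key hex bytes cd f1 b9 is 3 bytes ≤ B = 6; zero-pad to 6 bytes: K' = cd f1 b9 00 00 00.
K' ⊕ ipad = fb c7 8f 36 36 36.  K' ⊕ opad = 91 ad e5 5c 5c 5c.
Inner input = (K'⊕ipad) ∥ m = fb c7 8f 36 36 36 ∥ 06 1b 11 6d.
Inner hash: sum = 251+199+143+54+54+54+6+27+17+109 = 914 → 03 92.
Outer input = (K'⊕opad) ∥ inner = 91 ad e5 5c 5c 5c ∥ 03 92.
Outer hash (tag): sum = 145+173+229+92+92+92+3+146 = 972 → 03 cc.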